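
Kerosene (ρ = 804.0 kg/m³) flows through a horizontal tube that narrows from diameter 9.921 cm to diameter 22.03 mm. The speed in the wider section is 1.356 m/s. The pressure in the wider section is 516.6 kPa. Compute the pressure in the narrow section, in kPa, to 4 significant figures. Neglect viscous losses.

Mass conservation (A₁v₁ = A₂v₂) gives v₂ = 1.356 × 77.30/3.812 = 27.50 m/s.
With no height change, Bernoulli's equation is P₁ + ½ρv₁² = P₂ + ½ρv₂².
P₂ = P₁ − ½ρ(v₂² − v₁²) = 516600 − ½·804.0·(27.50² − 1.356²) = 516600 − 303300 = 213300 Pa.

P₂ ≈ 213.3 kPa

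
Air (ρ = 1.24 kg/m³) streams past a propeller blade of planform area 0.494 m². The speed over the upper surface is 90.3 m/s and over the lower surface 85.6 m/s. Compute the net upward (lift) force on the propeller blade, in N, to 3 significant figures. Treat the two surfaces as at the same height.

The faster flow above has the lower pressure; Bernoulli (same height) gives ΔP = ½ρ(v_up² − v_low²).
ΔP = ½·1.24·(90.3² − 85.6²) = 513 Pa.
Lift = ΔP · A = 513 × 0.494 = 253 N.

F = 253 N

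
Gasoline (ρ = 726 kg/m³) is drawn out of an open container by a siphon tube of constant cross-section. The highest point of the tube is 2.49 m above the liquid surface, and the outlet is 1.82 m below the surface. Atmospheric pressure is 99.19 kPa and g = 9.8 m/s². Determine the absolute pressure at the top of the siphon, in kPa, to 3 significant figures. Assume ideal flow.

P_top ≈ 68.5 kPa

The outlet speed comes from Torricelli: v = √(2g·1.82) = 5.97 m/s.
Continuity keeps v the same throughout the tube; from surface to crest, P_atm + 0 = P_top + ½ρv² + ρg·h_top.
P_top = 99190 − ½·726·5.97² − 726·9.8·2.49 = 68500 Pa.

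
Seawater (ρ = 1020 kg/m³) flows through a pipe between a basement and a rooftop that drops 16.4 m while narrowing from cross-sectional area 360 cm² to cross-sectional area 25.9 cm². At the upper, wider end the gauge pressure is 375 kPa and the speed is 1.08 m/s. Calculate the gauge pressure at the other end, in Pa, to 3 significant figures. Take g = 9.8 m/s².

Mass conservation (A₁v₁ = A₂v₂) gives v₂ = 1.08 × 360/25.9 = 15.0 m/s.
Applying Bernoulli between the two ends and solving for P₂: P₂ = P₁ + ½ρ(v₁² − v₂²) − ρgΔh.
P₂ = 375000 + ½·1020·(1.08² − 15.0²) − 1020·9.8·(−16.4) = 375000 + (-114000) − (-164000) = 425000 Pa.

P₂ ≈ 425000 Pa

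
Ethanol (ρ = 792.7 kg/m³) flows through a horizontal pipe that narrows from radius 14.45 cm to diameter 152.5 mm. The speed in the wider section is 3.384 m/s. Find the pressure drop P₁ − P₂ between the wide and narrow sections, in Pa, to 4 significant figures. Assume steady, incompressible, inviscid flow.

ΔP ≈ 54000 Pa

Mass conservation (A₁v₁ = A₂v₂) gives v₂ = 3.384 × 656.0/182.7 = 12.15 m/s.
With no height change, Bernoulli's equation is P₁ + ½ρv₁² = P₂ + ½ρv₂².
P₁ − P₂ = ½·792.7·(12.15² − 3.384²) = ½·792.7·136.2 = 54000 Pa.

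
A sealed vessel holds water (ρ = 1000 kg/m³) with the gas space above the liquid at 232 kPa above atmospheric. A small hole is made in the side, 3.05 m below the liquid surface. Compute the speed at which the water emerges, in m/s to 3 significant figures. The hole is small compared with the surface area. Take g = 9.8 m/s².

Take point 1 at the surface (v₁ ≈ 0) and point 2 at the hole (at atmospheric pressure). Bernoulli: P₁ + ρg h = P_atm + ½ρv₂².
With P₁ − P_atm = 232000 Pa, v₂ = √(2gh + 2ΔP/ρ) = √(2·9.8·3.05 + 2·232000/1000) = 22.9 m/s.

v = 22.9 m/s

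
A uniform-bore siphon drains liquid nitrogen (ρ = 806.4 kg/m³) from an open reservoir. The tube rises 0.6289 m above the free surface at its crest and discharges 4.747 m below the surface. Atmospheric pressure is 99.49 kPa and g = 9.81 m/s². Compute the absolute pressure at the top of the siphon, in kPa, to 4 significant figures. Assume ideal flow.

Bernoulli surface→outlet gives ½v² = g·h_out, so v = √(2·9.81·4.747) = 9.651 m/s.
Continuity keeps v the same throughout the tube; from surface to crest, P_atm + 0 = P_top + ½ρv² + ρg·h_top.
P_top = 99490 − ½·806.4·9.651² − 806.4·9.81·0.6289 = 56960 Pa.

56.96 kPa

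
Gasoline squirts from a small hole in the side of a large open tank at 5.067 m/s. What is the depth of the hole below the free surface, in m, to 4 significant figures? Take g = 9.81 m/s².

Inverting v = √(2gh) gives h = v² / 2g.
h = 5.067²/(2·9.81) = 25.67/19.62 = 1.309 m.

h ≈ 1.309 m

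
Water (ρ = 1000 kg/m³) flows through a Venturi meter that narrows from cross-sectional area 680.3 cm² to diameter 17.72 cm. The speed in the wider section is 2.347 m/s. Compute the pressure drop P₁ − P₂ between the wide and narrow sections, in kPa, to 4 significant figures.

Mass conservation (A₁v₁ = A₂v₂) gives v₂ = 2.347 × 680.3/246.6 = 6.474 m/s.
Bernoulli (h₁ = h₂): P₁ − P₂ = ½ρ(v₂² − v₁²).
P₁ − P₂ = ½·1000·(6.474² − 2.347²) = ½·1000·36.41 = 18200 Pa.

18.20 kPa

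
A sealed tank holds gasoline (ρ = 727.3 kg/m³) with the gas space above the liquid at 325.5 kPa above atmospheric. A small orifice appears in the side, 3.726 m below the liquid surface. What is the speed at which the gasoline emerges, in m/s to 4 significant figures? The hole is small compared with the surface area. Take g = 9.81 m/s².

v = 31.12 m/s

Take point 1 at the surface (v₁ ≈ 0) and point 2 at the hole (at atmospheric pressure). Bernoulli: P₁ + ρg h = P_atm + ½ρv₂².
With P₁ − P_atm = 325500 Pa, v₂ = √(2gh + 2ΔP/ρ) = √(2·9.81·3.726 + 2·325500/727.3) = 31.12 m/s.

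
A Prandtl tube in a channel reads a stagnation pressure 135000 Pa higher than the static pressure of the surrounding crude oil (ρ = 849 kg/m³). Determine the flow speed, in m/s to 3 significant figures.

v ≈ 17.8 m/s

Bernoulli between the free stream and the stagnation point: ½ρv² = P_stag − P_static.
v = √(2ΔP/ρ) = √(2·135000/849) = 17.8 m/s.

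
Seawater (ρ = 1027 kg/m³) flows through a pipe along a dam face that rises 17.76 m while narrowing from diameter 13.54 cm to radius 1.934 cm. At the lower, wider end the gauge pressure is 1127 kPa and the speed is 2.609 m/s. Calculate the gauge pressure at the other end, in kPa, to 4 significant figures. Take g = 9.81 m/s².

P₂ ≈ 426.7 kPa

The volume flow rate is constant, so v₂ = (A₁/A₂)v₁ = (144.0/11.75)·2.609 = 31.97 m/s.
Applying Bernoulli between the two ends and solving for P₂: P₂ = P₁ + ½ρ(v₁² − v₂²) − ρgΔh.
P₂ = 1127000 + ½·1027·(2.609² − 31.97²) − 1027·9.81·(+17.76) = 1127000 + (-521300) − (178900) = 426700 Pa.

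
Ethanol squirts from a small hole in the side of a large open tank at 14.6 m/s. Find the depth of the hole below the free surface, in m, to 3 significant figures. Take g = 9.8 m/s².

h ≈ 10.9 m

Torricelli: v = √(2gh), so h = v²/(2g).
h = 14.6²/(2·9.8) = 213/19.60 = 10.9 m.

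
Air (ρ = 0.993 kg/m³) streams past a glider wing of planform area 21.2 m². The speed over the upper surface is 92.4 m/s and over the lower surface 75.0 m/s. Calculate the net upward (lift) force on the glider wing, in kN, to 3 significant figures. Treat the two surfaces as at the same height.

F = 30.7 kN

With equal heights on the two surfaces, Bernoulli gives P_lower − P_upper = ½ρ(v_upper² − v_lower²).
ΔP = ½·0.993·(92.4² − 75.0²) = 1450 Pa.
Lift = ΔP · A = 1450 × 21.2 = 30700 N.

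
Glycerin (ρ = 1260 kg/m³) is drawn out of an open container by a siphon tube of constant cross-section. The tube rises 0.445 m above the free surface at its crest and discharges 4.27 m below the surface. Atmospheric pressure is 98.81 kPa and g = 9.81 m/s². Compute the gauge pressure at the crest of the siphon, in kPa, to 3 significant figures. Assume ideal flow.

From the surface to the outlet (both open to atmosphere, surface at rest): v = √(2g·h_out) = √(2·9.81·4.27) = 9.15 m/s.
The bore is uniform, so the speed at the crest is the same v. Bernoulli surface→crest: P_atm = P_top + ½ρv² + ρg·h_top.
P_top = 98810 − ½·1260·9.15² − 1260·9.81·0.445 = 40500 Pa. So P_gauge = P_top − P_atm = -58300 Pa.

P_gauge ≈ -58.3 kPa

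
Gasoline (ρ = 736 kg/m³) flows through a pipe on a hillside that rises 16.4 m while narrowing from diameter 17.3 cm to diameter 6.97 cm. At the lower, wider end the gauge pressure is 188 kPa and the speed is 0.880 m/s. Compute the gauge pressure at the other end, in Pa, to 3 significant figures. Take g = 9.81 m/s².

P₂ ≈ 59100 Pa

By continuity, v₂ = v₁·A₁/A₂ = 0.880·(235/38.2) = 5.42 m/s.
Bernoulli: P₁ + ½ρv₁² + ρg h₁ = P₂ + ½ρv₂² + ρg h₂, so P₂ = P₁ + ½ρ(v₁² − v₂²) − ρg(h₂ − h₁).
P₂ = 188000 + ½·736·(0.880² − 5.42²) − 736·9.81·(+16.4) = 188000 + (-10500) − (118000) = 59100 Pa.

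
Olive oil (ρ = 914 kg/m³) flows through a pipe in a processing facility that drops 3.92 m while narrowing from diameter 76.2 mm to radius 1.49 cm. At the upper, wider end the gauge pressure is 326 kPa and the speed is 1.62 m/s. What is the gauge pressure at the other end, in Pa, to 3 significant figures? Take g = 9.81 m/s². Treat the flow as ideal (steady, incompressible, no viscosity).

P₂ ≈ 311000 Pa

Continuity gives A₁v₁ = A₂v₂, so v₂ = (45.6 cm²)/(6.97 cm²) × 1.62 m/s = 10.6 m/s.
Applying Bernoulli between the two ends and solving for P₂: P₂ = P₁ + ½ρ(v₁² − v₂²) − ρgΔh.
P₂ = 326000 + ½·914·(1.62² − 10.6²) − 914·9.81·(−3.92) = 326000 + (-50100) − (-35100) = 311000 Pa.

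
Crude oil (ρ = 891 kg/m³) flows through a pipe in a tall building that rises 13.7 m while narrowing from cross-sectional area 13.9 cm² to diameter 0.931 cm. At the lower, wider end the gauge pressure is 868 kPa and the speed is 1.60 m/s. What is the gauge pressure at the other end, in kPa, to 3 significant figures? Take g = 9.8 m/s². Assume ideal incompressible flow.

P₂ ≈ 274 kPa

Continuity gives A₁v₁ = A₂v₂, so v₂ = (13.9 cm²)/(0.681 cm²) × 1.60 m/s = 32.7 m/s.
Energy conservation along the streamline gives P₂ = P₁ − ½ρ(v₂² − v₁²) − ρg(h₂ − h₁).
P₂ = 868000 + ½·891·(1.60² − 32.7²) − 891·9.8·(+13.7) = 868000 + (-474000) − (120000) = 274000 Pa.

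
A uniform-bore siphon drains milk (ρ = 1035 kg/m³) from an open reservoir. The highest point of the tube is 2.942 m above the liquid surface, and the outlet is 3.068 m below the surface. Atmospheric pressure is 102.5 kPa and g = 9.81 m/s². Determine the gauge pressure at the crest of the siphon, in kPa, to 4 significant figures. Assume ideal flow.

P_gauge ≈ -61.02 kPa

Bernoulli surface→outlet gives ½v² = g·h_out, so v = √(2·9.81·3.068) = 7.758 m/s.
The bore is uniform, so the speed at the crest is the same v. Bernoulli surface→crest: P_atm = P_top + ½ρv² + ρg·h_top.
P_top = 102500 − ½·1035·7.758² − 1035·9.81·2.942 = 41480 Pa. So P_gauge = P_top − P_atm = -61020 Pa.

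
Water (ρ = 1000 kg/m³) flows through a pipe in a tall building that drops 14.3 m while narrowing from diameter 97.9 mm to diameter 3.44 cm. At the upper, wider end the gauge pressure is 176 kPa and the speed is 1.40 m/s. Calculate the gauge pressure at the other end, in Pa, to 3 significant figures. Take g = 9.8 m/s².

P₂ ≈ 253000 Pa

By continuity, v₂ = v₁·A₁/A₂ = 1.40·(75.3/9.29) = 11.3 m/s.
Energy conservation along the streamline gives P₂ = P₁ − ½ρ(v₂² − v₁²) − ρg(h₂ − h₁).
P₂ = 176000 + ½·1000·(1.40² − 11.3²) − 1000·9.8·(−14.3) = 176000 + (-63300) − (-140000) = 253000 Pa.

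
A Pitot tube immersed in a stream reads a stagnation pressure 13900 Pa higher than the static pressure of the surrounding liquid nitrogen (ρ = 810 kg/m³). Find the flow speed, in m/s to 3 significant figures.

v = 5.86 m/s

Bernoulli between the free stream and the stagnation point: ½ρv² = P_stag − P_static.
v = √(2ΔP/ρ) = √(2·13900/810) = 5.86 m/s.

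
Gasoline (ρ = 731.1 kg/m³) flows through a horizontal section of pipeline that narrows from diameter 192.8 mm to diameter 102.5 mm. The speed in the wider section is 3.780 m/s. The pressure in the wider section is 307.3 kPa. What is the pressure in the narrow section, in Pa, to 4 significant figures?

By continuity, v₂ = v₁·A₁/A₂ = 3.780·(291.9/82.52) = 13.37 m/s.
With no height change, Bernoulli's equation is P₁ + ½ρv₁² = P₂ + ½ρv₂².
P₂ = P₁ − ½ρ(v₂² − v₁²) = 307300 − ½·731.1·(13.37² − 3.780²) = 307300 − 60160 = 247100 Pa.

P₂ = 247100 Pa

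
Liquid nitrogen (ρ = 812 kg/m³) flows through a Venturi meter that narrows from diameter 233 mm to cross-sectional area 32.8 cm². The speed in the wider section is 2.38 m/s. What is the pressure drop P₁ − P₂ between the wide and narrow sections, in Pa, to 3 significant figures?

By continuity, v₂ = v₁·A₁/A₂ = 2.38·(426/32.8) = 30.9 m/s.
The pipe is horizontal, so Bernoulli reduces to P₁ + ½ρv₁² = P₂ + ½ρv₂².
P₁ − P₂ = ½·812·(30.9² − 2.38²) = ½·812·952 = 386000 Pa.

ΔP ≈ 386000 Pa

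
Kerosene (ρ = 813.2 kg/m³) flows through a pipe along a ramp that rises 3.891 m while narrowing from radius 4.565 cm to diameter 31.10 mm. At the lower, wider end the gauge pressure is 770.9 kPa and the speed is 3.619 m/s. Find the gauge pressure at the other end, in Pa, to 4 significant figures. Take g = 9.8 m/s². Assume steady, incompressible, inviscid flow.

P₂ ≈ 349700 Pa

By continuity, v₂ = v₁·A₁/A₂ = 3.619·(65.47/7.596) = 31.19 m/s.
Energy conservation along the streamline gives P₂ = P₁ − ½ρ(v₂² − v₁²) − ρg(h₂ − h₁).
P₂ = 770900 + ½·813.2·(3.619² − 31.19²) − 813.2·9.8·(+3.891) = 770900 + (-390200) − (31010) = 349700 Pa.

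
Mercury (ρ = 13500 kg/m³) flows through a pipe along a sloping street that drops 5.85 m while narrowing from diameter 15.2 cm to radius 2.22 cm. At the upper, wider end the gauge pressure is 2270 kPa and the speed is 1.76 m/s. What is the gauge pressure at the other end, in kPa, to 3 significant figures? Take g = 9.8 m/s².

P₂ ≈ 193 kPa

By continuity, v₂ = v₁·A₁/A₂ = 1.76·(181/15.5) = 20.6 m/s.
Bernoulli: P₁ + ½ρv₁² + ρg h₁ = P₂ + ½ρv₂² + ρg h₂, so P₂ = P₁ + ½ρ(v₁² − v₂²) − ρg(h₂ − h₁).
P₂ = 2270000 + ½·13500·(1.76² − 20.6²) − 13500·9.8·(−5.85) = 2270000 + (-2850000) − (-774000) = 193000 Pa.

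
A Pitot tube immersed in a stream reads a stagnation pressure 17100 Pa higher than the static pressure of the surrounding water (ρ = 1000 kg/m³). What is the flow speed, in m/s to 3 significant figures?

At the stagnation point the flow is brought to rest, so Bernoulli gives P_stag − P_static = ½ρv².
v = √(2ΔP/ρ) = √(2·17100/1000) = 5.85 m/s.

v ≈ 5.85 m/s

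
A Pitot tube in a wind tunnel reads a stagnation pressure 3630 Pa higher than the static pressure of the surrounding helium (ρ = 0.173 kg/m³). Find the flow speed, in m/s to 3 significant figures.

Bernoulli between the free stream and the stagnation point: ½ρv² = P_stag − P_static.
v = √(2ΔP/ρ) = √(2·3630/0.173) = 205 m/s.

v ≈ 205 m/s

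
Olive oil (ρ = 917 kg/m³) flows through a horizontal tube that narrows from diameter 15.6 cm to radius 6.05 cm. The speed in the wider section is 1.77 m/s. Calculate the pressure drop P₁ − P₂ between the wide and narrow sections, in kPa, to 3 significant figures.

Mass conservation (A₁v₁ = A₂v₂) gives v₂ = 1.77 × 191/115 = 2.94 m/s.
With no height change, Bernoulli's equation is P₁ + ½ρv₁² = P₂ + ½ρv₂².
P₁ − P₂ = ½·917·(2.94² − 1.77²) = ½·917·5.52 = 2530 Pa.

2.53 kPa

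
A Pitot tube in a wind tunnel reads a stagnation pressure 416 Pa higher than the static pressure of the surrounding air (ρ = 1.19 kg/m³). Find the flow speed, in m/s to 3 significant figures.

Bernoulli between the free stream and the stagnation point: ½ρv² = P_stag − P_static.
v = √(2ΔP/ρ) = √(2·416/1.19) = 26.4 m/s.

v ≈ 26.4 m/s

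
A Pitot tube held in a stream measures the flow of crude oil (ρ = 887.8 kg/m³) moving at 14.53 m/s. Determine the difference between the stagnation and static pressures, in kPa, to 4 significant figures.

93.72 kPa

Bernoulli between the free stream and the stagnation point: ½ρv² = P_stag − P_static.
ΔP = ½·887.8·14.53² = 93720 Pa.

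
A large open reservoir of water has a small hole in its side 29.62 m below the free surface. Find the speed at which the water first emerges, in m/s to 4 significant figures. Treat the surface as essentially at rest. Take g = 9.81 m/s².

v ≈ 24.11 m/s

Torricelli's result v = √(2gh) gives v = √(2·9.81·29.62) = 24.11 m/s.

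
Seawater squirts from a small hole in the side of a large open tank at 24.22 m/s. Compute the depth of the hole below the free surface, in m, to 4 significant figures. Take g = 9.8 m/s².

For a small hole in a large open tank, ½v² = gh, giving h = v²/(2g).
h = 24.22²/(2·9.8) = 586.6/19.60 = 29.93 m.

h ≈ 29.93 m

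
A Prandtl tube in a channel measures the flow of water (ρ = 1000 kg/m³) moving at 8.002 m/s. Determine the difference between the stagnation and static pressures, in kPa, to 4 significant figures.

ΔP = 32.02 kPa

At the stagnation point the flow is brought to rest, so Bernoulli gives P_stag − P_static = ½ρv².
ΔP = ½·1000·8.002² = 32020 Pa.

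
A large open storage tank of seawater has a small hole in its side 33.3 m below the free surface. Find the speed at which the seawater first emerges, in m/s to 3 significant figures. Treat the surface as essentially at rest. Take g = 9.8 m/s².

v = 25.5 m/s

Torricelli's result v = √(2gh) gives v = √(2·9.8·33.3) = 25.5 m/s.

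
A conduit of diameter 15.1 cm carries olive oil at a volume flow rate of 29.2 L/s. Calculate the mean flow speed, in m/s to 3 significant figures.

v ≈ 1.63 m/s

Q = 29.2 L/s = 0.0292 m³/s.
v = Q/A = 0.0292 / 0.0179 = 1.63 m/s.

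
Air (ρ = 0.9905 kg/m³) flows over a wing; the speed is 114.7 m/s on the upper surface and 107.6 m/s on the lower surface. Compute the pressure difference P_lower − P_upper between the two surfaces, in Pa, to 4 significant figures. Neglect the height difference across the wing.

ΔP ≈ 781.7 Pa

The pressure is lower where the speed is higher: ΔP = ½ρ(v_up² − v_low²).
ΔP = ½·0.9905·(114.7² − 107.6²) = 781.7 Pa.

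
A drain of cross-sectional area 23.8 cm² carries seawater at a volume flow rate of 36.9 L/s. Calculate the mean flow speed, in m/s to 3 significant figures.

Q = 36.9 L/s = 0.0369 m³/s.
v = Q/A = 0.0369 / 0.00238 = 15.5 m/s.

v ≈ 15.5 m/s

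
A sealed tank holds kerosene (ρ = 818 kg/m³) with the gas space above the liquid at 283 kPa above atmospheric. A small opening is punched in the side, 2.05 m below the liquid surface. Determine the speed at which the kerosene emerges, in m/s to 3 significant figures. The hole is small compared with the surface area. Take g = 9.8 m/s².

v = 27.1 m/s

Take point 1 at the surface (v₁ ≈ 0) and point 2 at the hole (at atmospheric pressure). Bernoulli: P₁ + ρg h = P_atm + ½ρv₂².
With P₁ − P_atm = 283000 Pa, v₂ = √(2gh + 2ΔP/ρ) = √(2·9.8·2.05 + 2·283000/818) = 27.1 m/s.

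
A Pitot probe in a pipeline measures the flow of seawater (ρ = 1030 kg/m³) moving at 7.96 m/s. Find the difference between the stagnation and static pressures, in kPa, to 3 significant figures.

Bernoulli between the free stream and the stagnation point: ½ρv² = P_stag − P_static.
ΔP = ½·1030·7.96² = 32600 Pa.

32.6 kPa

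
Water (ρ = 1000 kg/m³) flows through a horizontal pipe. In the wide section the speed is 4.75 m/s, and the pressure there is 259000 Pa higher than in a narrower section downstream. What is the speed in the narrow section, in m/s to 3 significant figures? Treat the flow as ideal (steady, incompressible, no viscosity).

23.2 m/s

Along the level pipe P + ½ρv² is conserved, hence v₂² = v₁² + 2(P₁ − P₂)/ρ.
v₂ = √(4.75² + 2·259000/1000) = √(22.6 + 518) = 23.2 m/s.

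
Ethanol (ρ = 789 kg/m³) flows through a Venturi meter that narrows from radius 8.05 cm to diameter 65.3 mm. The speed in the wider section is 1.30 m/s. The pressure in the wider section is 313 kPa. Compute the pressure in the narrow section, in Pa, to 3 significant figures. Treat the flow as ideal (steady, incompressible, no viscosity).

The volume flow rate is constant, so v₂ = (A₁/A₂)v₁ = (204/33.5)·1.30 = 7.90 m/s.
Along the horizontal streamline, P + ½ρv² is constant.
P₂ = P₁ − ½ρ(v₂² − v₁²) = 313000 − ½·789·(7.90² − 1.30²) = 313000 − 24000 = 289000 Pa.

P₂ ≈ 289000 Pa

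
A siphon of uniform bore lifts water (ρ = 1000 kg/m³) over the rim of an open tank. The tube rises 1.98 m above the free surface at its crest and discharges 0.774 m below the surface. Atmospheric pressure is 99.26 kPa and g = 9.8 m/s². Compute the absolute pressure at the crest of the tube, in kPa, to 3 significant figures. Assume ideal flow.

The outlet speed comes from Torricelli: v = √(2g·0.774) = 3.89 m/s.
With constant cross-section the crest speed equals v; applying Bernoulli from the surface up to the crest, P_top = P_atm − ½ρv² − ρg·h_top.
P_top = 99260 − ½·1000·3.89² − 1000·9.8·1.98 = 72300 Pa.

P_top ≈ 72.3 kPa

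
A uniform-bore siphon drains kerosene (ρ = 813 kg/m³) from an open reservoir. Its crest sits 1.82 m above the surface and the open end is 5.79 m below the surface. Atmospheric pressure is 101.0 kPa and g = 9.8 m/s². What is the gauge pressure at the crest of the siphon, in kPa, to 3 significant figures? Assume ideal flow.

From the surface to the outlet (both open to atmosphere, surface at rest): v = √(2g·h_out) = √(2·9.8·5.79) = 10.7 m/s.
The bore is uniform, so the speed at the crest is the same v. Bernoulli surface→crest: P_atm = P_top + ½ρv² + ρg·h_top.
P_top = 101000 − ½·813·10.7² − 813·9.8·1.82 = 40400 Pa. So P_gauge = P_top − P_atm = -60600 Pa.

P_gauge ≈ -60.6 kPa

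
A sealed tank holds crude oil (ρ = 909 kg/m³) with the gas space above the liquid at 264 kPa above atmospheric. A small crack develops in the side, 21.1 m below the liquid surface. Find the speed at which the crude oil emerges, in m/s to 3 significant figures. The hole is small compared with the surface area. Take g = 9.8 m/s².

v = 31.5 m/s

Take point 1 at the surface (v₁ ≈ 0) and point 2 at the hole (at atmospheric pressure). Bernoulli: P₁ + ρg h = P_atm + ½ρv₂².
With P₁ − P_atm = 264000 Pa, v₂ = √(2gh + 2ΔP/ρ) = √(2·9.8·21.1 + 2·264000/909) = 31.5 m/s.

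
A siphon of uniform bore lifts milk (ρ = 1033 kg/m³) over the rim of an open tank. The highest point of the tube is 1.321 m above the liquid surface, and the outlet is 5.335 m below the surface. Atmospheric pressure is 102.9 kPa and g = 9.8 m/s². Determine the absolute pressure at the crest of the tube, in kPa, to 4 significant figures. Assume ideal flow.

The outlet speed comes from Torricelli: v = √(2g·5.335) = 10.23 m/s.
Continuity keeps v the same throughout the tube; from surface to crest, P_atm + 0 = P_top + ½ρv² + ρg·h_top.
P_top = 102900 − ½·1033·10.23² − 1033·9.8·1.321 = 35520 Pa.

35.52 kPa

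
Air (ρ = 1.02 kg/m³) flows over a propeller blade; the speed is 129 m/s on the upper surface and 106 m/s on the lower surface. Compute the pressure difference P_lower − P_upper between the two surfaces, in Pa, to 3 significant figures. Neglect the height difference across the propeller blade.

ΔP ≈ 2760 Pa

The pressure is lower where the speed is higher: ΔP = ½ρ(v_up² − v_low²).
ΔP = ½·1.02·(129² − 106²) = 2760 Pa.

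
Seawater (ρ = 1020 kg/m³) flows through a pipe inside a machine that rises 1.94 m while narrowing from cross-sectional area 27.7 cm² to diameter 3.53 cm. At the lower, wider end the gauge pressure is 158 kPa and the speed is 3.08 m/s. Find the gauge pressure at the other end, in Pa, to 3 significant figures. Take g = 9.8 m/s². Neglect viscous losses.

Mass conservation (A₁v₁ = A₂v₂) gives v₂ = 3.08 × 27.7/9.79 = 8.72 m/s.
Applying Bernoulli between the two ends and solving for P₂: P₂ = P₁ + ½ρ(v₁² − v₂²) − ρgΔh.
P₂ = 158000 + ½·1020·(3.08² − 8.72²) − 1020·9.8·(+1.94) = 158000 + (-33900) − (19400) = 105000 Pa.

P₂ ≈ 105000 Pa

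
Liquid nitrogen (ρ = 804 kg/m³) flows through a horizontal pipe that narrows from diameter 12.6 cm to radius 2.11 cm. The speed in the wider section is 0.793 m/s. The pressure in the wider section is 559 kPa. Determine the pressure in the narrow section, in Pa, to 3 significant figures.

P₂ ≈ 539000 Pa

Mass conservation (A₁v₁ = A₂v₂) gives v₂ = 0.793 × 125/14.0 = 7.07 m/s.
Bernoulli (h₁ = h₂): P₁ − P₂ = ½ρ(v₂² − v₁²).
P₂ = P₁ − ½ρ(v₂² − v₁²) = 559000 − ½·804·(7.07² − 0.793²) = 559000 − 19800 = 539000 Pa.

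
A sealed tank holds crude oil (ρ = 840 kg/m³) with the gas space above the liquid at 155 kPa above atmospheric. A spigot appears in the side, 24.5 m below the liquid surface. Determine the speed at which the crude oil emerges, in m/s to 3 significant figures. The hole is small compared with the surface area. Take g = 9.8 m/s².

v ≈ 29.1 m/s

Take point 1 at the surface (v₁ ≈ 0) and point 2 at the hole (at atmospheric pressure). Bernoulli: P₁ + ρg h = P_atm + ½ρv₂².
With P₁ − P_atm = 155000 Pa, v₂ = √(2gh + 2ΔP/ρ) = √(2·9.8·24.5 + 2·155000/840) = 29.1 m/s.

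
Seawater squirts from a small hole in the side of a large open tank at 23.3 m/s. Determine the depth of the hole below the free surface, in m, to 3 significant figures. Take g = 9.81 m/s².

h = 27.7 m

Inverting v = √(2gh) gives h = v² / 2g.
h = 23.3²/(2·9.81) = 543/19.62 = 27.7 m.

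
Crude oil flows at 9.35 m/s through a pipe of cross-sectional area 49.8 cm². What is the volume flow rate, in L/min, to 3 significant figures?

Q = 2790 L/min

Q = A·v = 0.00498 m² × 9.35 m/s = 0.0466 m³/s.
Converting: 0.0466 m³/s × 60000 = 2790 L/min.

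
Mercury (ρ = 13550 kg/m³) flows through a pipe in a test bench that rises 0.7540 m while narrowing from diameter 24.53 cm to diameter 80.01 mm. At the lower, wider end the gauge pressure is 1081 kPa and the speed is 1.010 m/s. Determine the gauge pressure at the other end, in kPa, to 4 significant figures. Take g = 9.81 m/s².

Mass conservation (A₁v₁ = A₂v₂) gives v₂ = 1.010 × 472.6/50.28 = 9.494 m/s.
Energy conservation along the streamline gives P₂ = P₁ − ½ρ(v₂² − v₁²) − ρg(h₂ − h₁).
P₂ = 1081000 + ½·13550·(1.010² − 9.494²) − 13550·9.81·(+0.7540) = 1081000 + (-603700) − (100200) = 377100 Pa.

P₂ ≈ 377.1 kPa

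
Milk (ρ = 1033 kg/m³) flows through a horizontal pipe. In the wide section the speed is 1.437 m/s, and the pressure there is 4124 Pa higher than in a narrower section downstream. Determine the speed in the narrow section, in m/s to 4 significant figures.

Horizontal Bernoulli: P₁ + ½ρv₁² = P₂ + ½ρv₂², so v₂² = v₁² + 2(P₁ − P₂)/ρ.
v₂ = √(1.437² + 2·4124/1033) = √(2.065 + 7.985) = 3.170 m/s.

v₂ ≈ 3.170 m/s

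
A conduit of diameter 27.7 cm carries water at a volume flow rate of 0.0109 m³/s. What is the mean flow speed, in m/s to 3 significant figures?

Q = 0.0109 m³/s = 0.0109 m³/s.
v = Q/A = 0.0109 / 0.0603 = 0.181 m/s.

v ≈ 0.181 m/s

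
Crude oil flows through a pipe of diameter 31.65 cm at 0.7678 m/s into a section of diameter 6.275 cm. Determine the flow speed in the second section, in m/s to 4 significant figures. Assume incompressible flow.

v₂ ≈ 19.53 m/s

Continuity gives A₁v₁ = A₂v₂, so v₂ = (786.8 cm²)/(30.93 cm²) × 0.7678 m/s = 19.53 m/s.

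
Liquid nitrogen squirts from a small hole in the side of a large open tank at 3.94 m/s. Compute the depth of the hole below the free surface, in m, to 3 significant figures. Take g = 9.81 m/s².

0.791 m

Torricelli: v = √(2gh), so h = v²/(2g).
h = 3.94²/(2·9.81) = 15.5/19.62 = 0.791 m.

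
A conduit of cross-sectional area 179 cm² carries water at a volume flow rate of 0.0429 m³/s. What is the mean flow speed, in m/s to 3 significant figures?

2.40 m/s

Q = 0.0429 m³/s = 0.0429 m³/s.
v = Q/A = 0.0429 / 0.0179 = 2.40 m/s.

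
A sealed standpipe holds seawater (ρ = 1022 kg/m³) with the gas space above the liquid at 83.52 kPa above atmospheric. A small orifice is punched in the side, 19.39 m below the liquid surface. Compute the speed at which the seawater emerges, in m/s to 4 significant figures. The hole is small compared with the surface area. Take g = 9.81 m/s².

Take point 1 at the surface (v₁ ≈ 0) and point 2 at the hole (at atmospheric pressure). Bernoulli: P₁ + ρg h = P_atm + ½ρv₂².
With P₁ − P_atm = 83520 Pa, v₂ = √(2gh + 2ΔP/ρ) = √(2·9.81·19.39 + 2·83520/1022) = 23.32 m/s.

v = 23.32 m/s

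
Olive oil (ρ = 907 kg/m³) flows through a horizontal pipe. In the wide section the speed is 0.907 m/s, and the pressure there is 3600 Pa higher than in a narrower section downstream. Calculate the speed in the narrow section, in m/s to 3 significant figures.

v₂ ≈ 2.96 m/s

With h₁ = h₂, rearranging Bernoulli gives v₂ = √(v₁² + 2ΔP/ρ).
v₂ = √(0.907² + 2·3600/907) = √(0.823 + 7.94) = 2.96 m/s.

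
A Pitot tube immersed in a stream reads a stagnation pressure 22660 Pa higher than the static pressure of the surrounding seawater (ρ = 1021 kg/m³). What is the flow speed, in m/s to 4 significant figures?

v ≈ 6.662 m/s

The dynamic pressure equals the rise in static pressure at the stagnation point: ΔP = ½ρv².
v = √(2ΔP/ρ) = √(2·22660/1021) = 6.662 m/s.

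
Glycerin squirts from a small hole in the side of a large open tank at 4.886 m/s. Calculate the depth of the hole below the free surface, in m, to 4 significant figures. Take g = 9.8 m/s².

For a small hole in a large open tank, ½v² = gh, giving h = v²/(2g).
h = 4.886²/(2·9.8) = 23.87/19.60 = 1.218 m.

1.218 m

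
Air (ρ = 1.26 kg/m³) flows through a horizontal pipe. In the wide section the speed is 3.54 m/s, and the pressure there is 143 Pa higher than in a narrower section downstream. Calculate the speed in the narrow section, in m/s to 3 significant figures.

Along the level pipe P + ½ρv² is conserved, hence v₂² = v₁² + 2(P₁ − P₂)/ρ.
v₂ = √(3.54² + 2·143/1.26) = √(12.5 + 227) = 15.5 m/s.

15.5 m/s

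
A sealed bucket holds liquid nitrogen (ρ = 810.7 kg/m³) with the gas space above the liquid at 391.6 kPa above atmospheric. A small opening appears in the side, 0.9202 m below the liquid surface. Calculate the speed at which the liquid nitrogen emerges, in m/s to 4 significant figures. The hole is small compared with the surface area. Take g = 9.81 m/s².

Take point 1 at the surface (v₁ ≈ 0) and point 2 at the hole (at atmospheric pressure). Bernoulli: P₁ + ρg h = P_atm + ½ρv₂².
With P₁ − P_atm = 391600 Pa, v₂ = √(2gh + 2ΔP/ρ) = √(2·9.81·0.9202 + 2·391600/810.7) = 31.37 m/s.

v ≈ 31.37 m/s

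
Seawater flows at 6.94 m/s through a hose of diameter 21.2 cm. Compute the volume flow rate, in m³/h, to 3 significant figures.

Q ≈ 882 m³/h

Q = A·v = 0.0353 m² × 6.94 m/s = 0.245 m³/s.
Converting: 0.245 m³/s × 3600 = 882 m³/h.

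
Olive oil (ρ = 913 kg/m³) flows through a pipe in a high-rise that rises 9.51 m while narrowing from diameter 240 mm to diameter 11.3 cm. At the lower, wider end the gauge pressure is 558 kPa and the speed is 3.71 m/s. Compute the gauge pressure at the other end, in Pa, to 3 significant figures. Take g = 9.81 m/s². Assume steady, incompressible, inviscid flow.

The volume flow rate is constant, so v₂ = (A₁/A₂)v₁ = (452/100)·3.71 = 16.7 m/s.
Bernoulli: P₁ + ½ρv₁² + ρg h₁ = P₂ + ½ρv₂² + ρg h₂, so P₂ = P₁ + ½ρ(v₁² − v₂²) − ρg(h₂ − h₁).
P₂ = 558000 + ½·913·(3.71² − 16.7²) − 913·9.81·(+9.51) = 558000 + (-122000) − (85200) = 351000 Pa.

P₂ = 351000 Pa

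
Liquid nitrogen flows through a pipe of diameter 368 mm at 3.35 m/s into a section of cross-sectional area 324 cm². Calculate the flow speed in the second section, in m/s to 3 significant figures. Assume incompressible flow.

v₂ ≈ 11.0 m/s

Continuity gives A₁v₁ = A₂v₂, so v₂ = (1060 cm²)/(324 cm²) × 3.35 m/s = 11.0 m/s.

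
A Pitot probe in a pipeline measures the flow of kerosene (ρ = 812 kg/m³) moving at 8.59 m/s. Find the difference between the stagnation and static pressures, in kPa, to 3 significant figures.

At the stagnation point the flow is brought to rest, so Bernoulli gives P_stag − P_static = ½ρv².
ΔP = ½·812·8.59² = 30000 Pa.

ΔP = 30.0 kPa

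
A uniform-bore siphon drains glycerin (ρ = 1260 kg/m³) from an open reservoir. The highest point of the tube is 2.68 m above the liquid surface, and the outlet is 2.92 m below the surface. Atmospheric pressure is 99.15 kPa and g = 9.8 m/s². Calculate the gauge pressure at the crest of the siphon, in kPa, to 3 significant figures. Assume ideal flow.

From the surface to the outlet (both open to atmosphere, surface at rest): v = √(2g·h_out) = √(2·9.8·2.92) = 7.57 m/s.
Continuity keeps v the same throughout the tube; from surface to crest, P_atm + 0 = P_top + ½ρv² + ρg·h_top.
P_top = 99150 − ½·1260·7.57² − 1260·9.8·2.68 = 30000 Pa. So P_gauge = P_top − P_atm = -69100 Pa.

-69.1 kPa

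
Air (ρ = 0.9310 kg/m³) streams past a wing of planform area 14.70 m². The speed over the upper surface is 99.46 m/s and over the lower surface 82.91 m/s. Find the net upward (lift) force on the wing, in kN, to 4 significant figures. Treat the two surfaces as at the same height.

20.65 kN

The faster flow above has the lower pressure; Bernoulli (same height) gives ΔP = ½ρ(v_up² − v_low²).
ΔP = ½·0.9310·(99.46² − 82.91²) = 1405 Pa.
Lift = ΔP · A = 1405 × 14.70 = 20650 N.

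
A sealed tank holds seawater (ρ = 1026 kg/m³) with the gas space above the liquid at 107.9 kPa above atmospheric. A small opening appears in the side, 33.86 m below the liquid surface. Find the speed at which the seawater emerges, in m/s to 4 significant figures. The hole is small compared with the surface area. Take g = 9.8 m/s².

29.56 m/s

Take point 1 at the surface (v₁ ≈ 0) and point 2 at the hole (at atmospheric pressure). Bernoulli: P₁ + ρg h = P_atm + ½ρv₂².
With P₁ − P_atm = 107900 Pa, v₂ = √(2gh + 2ΔP/ρ) = √(2·9.8·33.86 + 2·107900/1026) = 29.56 m/s.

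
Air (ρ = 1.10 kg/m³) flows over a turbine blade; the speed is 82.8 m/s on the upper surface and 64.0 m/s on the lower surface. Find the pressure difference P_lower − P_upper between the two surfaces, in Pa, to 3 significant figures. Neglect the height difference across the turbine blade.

With negligible Δh, P + ½ρv² is constant, so P_low − P_up = ½ρ(v_up² − v_low²).
ΔP = ½·1.10·(82.8² − 64.0²) = 1520 Pa.

ΔP = 1520 Pa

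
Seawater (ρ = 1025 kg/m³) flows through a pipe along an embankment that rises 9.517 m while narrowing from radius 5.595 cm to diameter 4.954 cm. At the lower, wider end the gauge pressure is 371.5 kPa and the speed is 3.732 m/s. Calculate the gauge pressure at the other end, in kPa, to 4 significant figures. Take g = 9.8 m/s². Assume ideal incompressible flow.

The volume flow rate is constant, so v₂ = (A₁/A₂)v₁ = (98.34/19.28)·3.732 = 19.04 m/s.
Energy conservation along the streamline gives P₂ = P₁ − ½ρ(v₂² − v₁²) − ρg(h₂ − h₁).
P₂ = 371500 + ½·1025·(3.732² − 19.04²) − 1025·9.8·(+9.517) = 371500 + (-178700) − (95600) = 97230 Pa.

97.23 kPa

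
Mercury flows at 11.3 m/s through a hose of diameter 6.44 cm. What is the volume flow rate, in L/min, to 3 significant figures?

Q = A·v = 0.00326 m² × 11.3 m/s = 0.0368 m³/s.
Converting: 0.0368 m³/s × 60000 = 2210 L/min.

2210 L/min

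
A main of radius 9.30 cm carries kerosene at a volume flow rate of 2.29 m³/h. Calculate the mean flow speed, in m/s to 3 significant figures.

Q = 2.29 m³/h = 0.000636 m³/s.
v = Q/A = 0.000636 / 0.0272 = 0.0234 m/s.

v = 0.0234 m/s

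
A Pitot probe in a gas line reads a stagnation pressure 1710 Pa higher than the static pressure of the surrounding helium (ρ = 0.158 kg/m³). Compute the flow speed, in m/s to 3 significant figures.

v ≈ 147 m/s

Bernoulli between the free stream and the stagnation point: ½ρv² = P_stag − P_static.
v = √(2ΔP/ρ) = √(2·1710/0.158) = 147 m/s.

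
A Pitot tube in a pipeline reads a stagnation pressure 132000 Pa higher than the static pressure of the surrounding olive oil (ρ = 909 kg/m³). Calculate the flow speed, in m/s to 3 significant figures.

17.0 m/s

At the stagnation point the flow is brought to rest, so Bernoulli gives P_stag − P_static = ½ρv².
v = √(2ΔP/ρ) = √(2·132000/909) = 17.0 m/s.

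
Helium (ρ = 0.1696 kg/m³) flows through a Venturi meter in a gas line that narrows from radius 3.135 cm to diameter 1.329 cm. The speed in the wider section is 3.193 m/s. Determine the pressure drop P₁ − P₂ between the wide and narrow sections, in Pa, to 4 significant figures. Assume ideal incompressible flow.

Mass conservation (A₁v₁ = A₂v₂) gives v₂ = 3.193 × 30.88/1.387 = 71.07 m/s.
Along the horizontal streamline, P + ½ρv² is constant.
P₁ − P₂ = ½·0.1696·(71.07² − 3.193²) = ½·0.1696·5041 = 427.5 Pa.

ΔP ≈ 427.5 Pa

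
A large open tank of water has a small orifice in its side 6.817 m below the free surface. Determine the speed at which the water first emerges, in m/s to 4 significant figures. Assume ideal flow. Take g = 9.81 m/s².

v ≈ 11.57 m/s

Torricelli's result v = √(2gh) gives v = √(2·9.81·6.817) = 11.57 m/s.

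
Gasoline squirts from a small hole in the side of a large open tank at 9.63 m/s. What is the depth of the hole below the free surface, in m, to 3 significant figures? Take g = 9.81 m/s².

Inverting v = √(2gh) gives h = v² / 2g.
h = 9.63²/(2·9.81) = 92.7/19.62 = 4.73 m.

4.73 m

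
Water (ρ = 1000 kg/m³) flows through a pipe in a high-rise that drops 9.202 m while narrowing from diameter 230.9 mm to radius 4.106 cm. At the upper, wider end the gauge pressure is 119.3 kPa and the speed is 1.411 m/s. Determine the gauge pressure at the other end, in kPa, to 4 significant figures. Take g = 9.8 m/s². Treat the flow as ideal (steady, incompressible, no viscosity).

P₂ ≈ 148.3 kPa

Continuity gives A₁v₁ = A₂v₂, so v₂ = (418.7 cm²)/(52.96 cm²) × 1.411 m/s = 11.16 m/s.
Applying Bernoulli between the two ends and solving for P₂: P₂ = P₁ + ½ρ(v₁² − v₂²) − ρgΔh.
P₂ = 119300 + ½·1000·(1.411² − 11.16²) − 1000·9.8·(−9.202) = 119300 + (-61220) − (-90180) = 148300 Pa.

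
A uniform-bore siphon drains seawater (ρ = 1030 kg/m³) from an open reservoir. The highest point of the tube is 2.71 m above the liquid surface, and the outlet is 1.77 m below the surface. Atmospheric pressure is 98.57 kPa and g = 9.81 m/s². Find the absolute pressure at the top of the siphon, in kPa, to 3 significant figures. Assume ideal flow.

P_top ≈ 53.3 kPa

Bernoulli surface→outlet gives ½v² = g·h_out, so v = √(2·9.81·1.77) = 5.89 m/s.
Continuity keeps v the same throughout the tube; from surface to crest, P_atm + 0 = P_top + ½ρv² + ρg·h_top.
P_top = 98570 − ½·1030·5.89² − 1030·9.81·2.71 = 53300 Pa.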